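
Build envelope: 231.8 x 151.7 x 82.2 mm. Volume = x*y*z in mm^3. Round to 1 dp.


V = 231.8 * 151.7 * 82.2 = 2890485.7 mm^3


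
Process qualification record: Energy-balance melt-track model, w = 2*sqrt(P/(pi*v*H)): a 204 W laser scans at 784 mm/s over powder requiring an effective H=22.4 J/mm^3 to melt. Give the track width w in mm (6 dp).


w = 2*sqrt(204/(pi*784*22.4)) = 0.121615 mm


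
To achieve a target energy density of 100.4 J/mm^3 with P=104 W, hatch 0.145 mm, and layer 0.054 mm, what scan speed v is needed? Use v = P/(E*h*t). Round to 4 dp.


v = 104 / (100.4*0.145*0.054) = 132.2933 mm/s


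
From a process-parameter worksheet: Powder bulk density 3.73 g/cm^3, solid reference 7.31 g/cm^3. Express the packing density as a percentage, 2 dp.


Packing = (3.73/7.31)*100 = 51.03 %


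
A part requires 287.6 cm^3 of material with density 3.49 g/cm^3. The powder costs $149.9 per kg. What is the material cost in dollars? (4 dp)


Mass = 287.6*3.49/1000 = 1.003724 kg
Cost = 1.003724 * 149.9 = 150.4582 $


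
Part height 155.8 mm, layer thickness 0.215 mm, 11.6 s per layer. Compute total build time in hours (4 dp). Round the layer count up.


Layers = ceil(155.8/0.215) = 725
t = 725 * 11.6 / 3600 = 2.3361 hrs


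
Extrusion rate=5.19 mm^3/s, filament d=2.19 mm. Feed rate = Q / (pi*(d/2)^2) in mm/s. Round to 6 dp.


A = pi*(2.19/2)^2 = 3.766848
v = 5.19 / 3.766848 = 1.37781 mm/s


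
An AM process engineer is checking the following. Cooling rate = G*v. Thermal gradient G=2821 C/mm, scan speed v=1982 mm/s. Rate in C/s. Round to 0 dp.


CR = 2821 * 1982 = 5591222 C/s


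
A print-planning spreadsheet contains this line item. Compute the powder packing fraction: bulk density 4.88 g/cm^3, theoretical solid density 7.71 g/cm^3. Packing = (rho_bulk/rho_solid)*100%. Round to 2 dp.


Packing = (4.88/7.71)*100 = 63.29 %


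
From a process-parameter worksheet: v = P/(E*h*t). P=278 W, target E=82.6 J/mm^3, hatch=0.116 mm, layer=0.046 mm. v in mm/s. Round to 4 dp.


v = 278 / (82.6*0.116*0.046) = 630.7379 mm/s


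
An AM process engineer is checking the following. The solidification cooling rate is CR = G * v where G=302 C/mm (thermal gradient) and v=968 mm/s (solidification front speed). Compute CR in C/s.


CR = 302 * 968 = 292336 C/s


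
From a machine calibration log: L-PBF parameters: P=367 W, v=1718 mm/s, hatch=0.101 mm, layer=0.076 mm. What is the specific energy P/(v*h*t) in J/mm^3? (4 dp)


Build rate = 1718 * 0.101 * 0.076 = 13.187368 mm^3/s
SE = 367 / 13.187368 = 27.8297 J/mm^3


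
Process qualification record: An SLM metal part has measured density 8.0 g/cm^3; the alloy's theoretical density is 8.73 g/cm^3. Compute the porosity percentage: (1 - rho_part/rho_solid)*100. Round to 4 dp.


Porosity = (1-8.0/8.73)*100 = 8.362 %


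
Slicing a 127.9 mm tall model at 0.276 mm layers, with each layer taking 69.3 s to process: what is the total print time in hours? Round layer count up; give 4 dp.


Layers = ceil(127.9/0.276) = 464
t = 464 * 69.3 / 3600 = 8.932 hrs


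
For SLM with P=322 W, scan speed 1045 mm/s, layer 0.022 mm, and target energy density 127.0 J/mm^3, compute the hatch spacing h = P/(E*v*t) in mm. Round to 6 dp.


h = 322 / (127.0*1045*0.022) = 0.110284 mm


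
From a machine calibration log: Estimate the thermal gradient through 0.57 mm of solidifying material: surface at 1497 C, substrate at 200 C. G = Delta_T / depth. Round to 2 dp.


G = (1497-200)/0.57 = 2275.44 C/mm


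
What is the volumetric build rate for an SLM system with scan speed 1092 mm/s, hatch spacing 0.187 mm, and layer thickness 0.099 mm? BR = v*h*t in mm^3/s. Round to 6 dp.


Rate = 1092 * 0.187 * 0.099 = 20.216196 mm^3/s


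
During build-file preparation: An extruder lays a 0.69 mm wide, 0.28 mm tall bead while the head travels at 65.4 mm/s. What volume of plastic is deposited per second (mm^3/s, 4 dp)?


Rate = 0.69 * 0.28 * 65.4 = 12.6353 mm^3/s


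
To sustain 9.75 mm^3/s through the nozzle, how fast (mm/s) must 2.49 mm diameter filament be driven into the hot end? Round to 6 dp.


A = pi*(2.49/2)^2 = 4.869547
v = 9.75 / 4.869547 = 2.00224 mm/s


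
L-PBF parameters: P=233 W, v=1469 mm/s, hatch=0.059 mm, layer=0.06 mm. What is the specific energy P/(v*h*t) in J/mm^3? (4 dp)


Build rate = 1469 * 0.059 * 0.06 = 5.20026 mm^3/s
SE = 233 / 5.20026 = 44.8055 J/mm^3


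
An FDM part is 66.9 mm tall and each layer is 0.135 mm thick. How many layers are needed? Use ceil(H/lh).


Layers = ceil(66.9/0.135) = 496


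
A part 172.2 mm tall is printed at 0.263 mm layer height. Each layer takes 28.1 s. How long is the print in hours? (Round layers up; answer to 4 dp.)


Layers = ceil(172.2/0.263) = 655
t = 655 * 28.1 / 3600 = 5.1126 hrs


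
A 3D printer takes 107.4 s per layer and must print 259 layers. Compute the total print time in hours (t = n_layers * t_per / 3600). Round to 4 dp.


t = 259 * 107.4 / 3600 = 7.7268 hrs


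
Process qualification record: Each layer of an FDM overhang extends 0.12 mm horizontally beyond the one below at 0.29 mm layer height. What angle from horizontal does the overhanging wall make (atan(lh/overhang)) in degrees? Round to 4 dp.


angle = atan(0.29/0.12) = 67.5206 degrees


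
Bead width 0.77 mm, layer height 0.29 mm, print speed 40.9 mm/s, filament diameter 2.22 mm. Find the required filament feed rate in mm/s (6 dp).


Q = 0.77 * 0.29 * 40.9 = 9.13297 mm^3/s
A_fil = pi*(2.22/2)^2 = 3.87075631 mm^2
v_feed = 9.13297 / 3.87075631 = 2.359479 mm/s


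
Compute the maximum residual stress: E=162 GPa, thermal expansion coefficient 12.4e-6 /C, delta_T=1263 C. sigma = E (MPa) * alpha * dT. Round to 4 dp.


sigma = 162*1000 * 12.4e-6 * 1263 = 2537.1144 MPa


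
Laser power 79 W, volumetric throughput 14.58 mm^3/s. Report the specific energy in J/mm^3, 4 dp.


SE = 79 / 14.58 = 5.4184 J/mm^3


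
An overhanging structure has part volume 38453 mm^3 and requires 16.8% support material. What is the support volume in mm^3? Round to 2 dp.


V_support = 38453 * 0.168 = 6460.1 mm^3


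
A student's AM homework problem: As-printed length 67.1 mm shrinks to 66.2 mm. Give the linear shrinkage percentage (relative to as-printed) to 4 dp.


Shrinkage = ((67.1-66.2)/67.1)*100 = 1.3413 %


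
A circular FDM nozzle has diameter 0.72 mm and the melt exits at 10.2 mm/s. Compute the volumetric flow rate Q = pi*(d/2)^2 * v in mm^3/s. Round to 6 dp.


A = pi*(0.72/2)^2 = 0.40715041 mm^2
Q = 0.40715041 * 10.2 = 4.152934 mm^3/s


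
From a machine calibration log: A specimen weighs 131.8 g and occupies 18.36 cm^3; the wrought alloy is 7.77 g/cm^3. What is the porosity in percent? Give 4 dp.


rho_part = 131.8 / 18.36 = 7.17864924 g/cm^3
Porosity = (1 - 7.17864924/7.77)*100 = 7.6107 %


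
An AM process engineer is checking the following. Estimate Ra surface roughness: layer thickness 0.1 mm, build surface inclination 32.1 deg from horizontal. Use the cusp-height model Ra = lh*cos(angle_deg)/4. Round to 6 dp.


Ra = 0.1 * cos(32.1) / 4 = 0.021178 mm


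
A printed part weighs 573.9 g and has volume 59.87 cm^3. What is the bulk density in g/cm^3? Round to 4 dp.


rho = 573.9 / 59.87 = 9.5858 g/cm^3


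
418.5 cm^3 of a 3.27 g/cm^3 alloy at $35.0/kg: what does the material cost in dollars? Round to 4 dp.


Mass = 418.5*3.27/1000 = 1.368495 kg
Cost = 1.368495 * 35.0 = 47.8973 $


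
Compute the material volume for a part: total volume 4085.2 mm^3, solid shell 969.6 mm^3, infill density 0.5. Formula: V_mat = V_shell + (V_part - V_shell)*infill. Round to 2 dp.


V_infill = (4085.2 - 969.6) * 0.5 = 1557.8
V_total = 969.6 + 1557.8 = 2527.4 mm^3


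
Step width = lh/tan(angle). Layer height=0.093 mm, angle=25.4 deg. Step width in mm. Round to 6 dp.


step = 0.093 / tan(25.4) = 0.195858 mm


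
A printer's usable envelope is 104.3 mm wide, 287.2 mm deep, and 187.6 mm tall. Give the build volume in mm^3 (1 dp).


V = 104.3 * 287.2 * 187.6 = 5619550.5 mm^3


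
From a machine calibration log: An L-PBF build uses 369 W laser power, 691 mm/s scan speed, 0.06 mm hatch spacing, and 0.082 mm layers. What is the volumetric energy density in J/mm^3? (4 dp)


E = 369 / (691*0.06*0.082) = 108.5384 J/mm^3


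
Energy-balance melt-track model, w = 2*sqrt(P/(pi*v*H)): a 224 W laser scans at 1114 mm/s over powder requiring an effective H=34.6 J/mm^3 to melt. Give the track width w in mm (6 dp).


w = 2*sqrt(224/(pi*1114*34.6)) = 0.08602 mm


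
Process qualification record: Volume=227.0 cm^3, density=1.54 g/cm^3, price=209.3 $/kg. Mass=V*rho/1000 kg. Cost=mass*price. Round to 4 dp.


Mass = 227.0*1.54/1000 = 0.34958 kg
Cost = 0.34958 * 209.3 = 73.1671 $


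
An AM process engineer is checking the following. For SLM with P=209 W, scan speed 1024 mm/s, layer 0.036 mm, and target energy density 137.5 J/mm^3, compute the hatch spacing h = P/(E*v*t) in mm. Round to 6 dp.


h = 209 / (137.5*1024*0.036) = 0.041233 mm


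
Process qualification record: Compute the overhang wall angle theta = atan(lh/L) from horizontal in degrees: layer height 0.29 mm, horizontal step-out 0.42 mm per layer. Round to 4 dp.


angle = atan(0.29/0.42) = 34.6242 degrees


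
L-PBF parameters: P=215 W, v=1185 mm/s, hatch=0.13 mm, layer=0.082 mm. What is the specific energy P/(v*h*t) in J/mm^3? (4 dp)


Build rate = 1185 * 0.13 * 0.082 = 12.6321 mm^3/s
SE = 215 / 12.6321 = 17.0201 J/mm^3


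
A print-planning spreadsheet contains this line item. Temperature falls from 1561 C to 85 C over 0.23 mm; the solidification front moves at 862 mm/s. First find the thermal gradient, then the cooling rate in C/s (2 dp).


G = (1561-85)/0.23 = 6417.39130435 C/mm
CR = 6417.39130435 * 862 = 5531791.3 C/s


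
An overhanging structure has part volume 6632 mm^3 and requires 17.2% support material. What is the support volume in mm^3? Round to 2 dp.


V_support = 6632 * 0.172 = 1140.7 mm^3


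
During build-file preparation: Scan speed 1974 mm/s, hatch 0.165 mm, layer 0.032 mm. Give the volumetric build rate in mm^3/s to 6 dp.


Rate = 1974 * 0.165 * 0.032 = 10.42272 mm^3/s


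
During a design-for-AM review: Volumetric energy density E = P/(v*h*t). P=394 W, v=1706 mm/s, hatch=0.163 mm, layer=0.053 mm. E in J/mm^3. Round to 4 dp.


E = 394 / (1706*0.163*0.053) = 26.7334 J/mm^3


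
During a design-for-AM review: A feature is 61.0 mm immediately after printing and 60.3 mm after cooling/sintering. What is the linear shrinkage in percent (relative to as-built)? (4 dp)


Shrinkage = ((61.0-60.3)/61.0)*100 = 1.1475 %


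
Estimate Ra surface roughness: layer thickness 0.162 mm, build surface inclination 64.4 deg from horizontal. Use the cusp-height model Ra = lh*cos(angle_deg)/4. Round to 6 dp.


Ra = 0.162 * cos(64.4) / 4 = 0.017499 mm


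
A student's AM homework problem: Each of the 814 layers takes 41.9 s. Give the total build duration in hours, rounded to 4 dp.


t = 814 * 41.9 / 3600 = 9.4741 hrs


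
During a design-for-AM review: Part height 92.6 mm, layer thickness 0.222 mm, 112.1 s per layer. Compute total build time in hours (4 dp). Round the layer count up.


Layers = ceil(92.6/0.222) = 418
t = 418 * 112.1 / 3600 = 13.0161 hrs


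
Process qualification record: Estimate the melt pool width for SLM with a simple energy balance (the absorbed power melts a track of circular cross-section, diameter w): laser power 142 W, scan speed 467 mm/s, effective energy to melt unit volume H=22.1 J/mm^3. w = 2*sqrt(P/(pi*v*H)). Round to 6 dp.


w = 2*sqrt(142/(pi*467*22.1)) = 0.132356 mm


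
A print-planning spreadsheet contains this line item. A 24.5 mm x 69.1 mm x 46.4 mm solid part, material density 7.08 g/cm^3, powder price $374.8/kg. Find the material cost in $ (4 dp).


V = 24.5 * 69.1 * 46.4 = 78552.88 mm^3 = 78.55288 cm^3
Mass = 78.55288 * 7.08 / 1000 = 0.55615439 kg
Cost = 0.55615439 * 374.8 = 208.4467 $


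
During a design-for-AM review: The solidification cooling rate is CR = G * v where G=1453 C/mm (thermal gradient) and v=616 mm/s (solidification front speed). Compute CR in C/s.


CR = 1453 * 616 = 895048 C/s


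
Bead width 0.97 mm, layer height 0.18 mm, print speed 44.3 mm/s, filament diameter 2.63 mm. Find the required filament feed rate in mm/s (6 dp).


Q = 0.97 * 0.18 * 44.3 = 7.73478 mm^3/s
A_fil = pi*(2.63/2)^2 = 5.43252056 mm^2
v_feed = 7.73478 / 5.43252056 = 1.423792 mm/s


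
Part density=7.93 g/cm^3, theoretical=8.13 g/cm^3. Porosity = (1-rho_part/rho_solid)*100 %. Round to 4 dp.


Porosity = (1-7.93/8.13)*100 = 2.46 %


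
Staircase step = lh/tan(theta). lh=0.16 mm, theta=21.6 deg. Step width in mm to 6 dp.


step = 0.16 / tan(21.6) = 0.404114 mm


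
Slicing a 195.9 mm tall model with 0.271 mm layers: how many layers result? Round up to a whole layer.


Layers = ceil(195.9/0.271) = 723


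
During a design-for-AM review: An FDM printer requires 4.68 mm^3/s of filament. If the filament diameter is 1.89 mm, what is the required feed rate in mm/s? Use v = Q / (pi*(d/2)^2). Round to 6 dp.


A = pi*(1.89/2)^2 = 2.805521
v = 4.68 / 2.805521 = 1.668139 mm/s


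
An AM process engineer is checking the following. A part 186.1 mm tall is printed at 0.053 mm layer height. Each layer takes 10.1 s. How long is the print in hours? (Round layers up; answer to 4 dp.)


Layers = ceil(186.1/0.053) = 3512
t = 3512 * 10.1 / 3600 = 9.8531 hrs


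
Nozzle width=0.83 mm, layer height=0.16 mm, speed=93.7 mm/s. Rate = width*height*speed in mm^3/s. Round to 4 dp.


Rate = 0.83 * 0.16 * 93.7 = 12.4434 mm^3/s


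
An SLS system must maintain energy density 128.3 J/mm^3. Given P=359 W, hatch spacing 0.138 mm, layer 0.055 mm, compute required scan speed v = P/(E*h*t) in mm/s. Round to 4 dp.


v = 359 / (128.3*0.138*0.055) = 368.66 mm/s


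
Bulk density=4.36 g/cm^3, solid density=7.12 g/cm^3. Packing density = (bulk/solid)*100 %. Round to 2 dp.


Packing = (4.36/7.12)*100 = 61.24 %


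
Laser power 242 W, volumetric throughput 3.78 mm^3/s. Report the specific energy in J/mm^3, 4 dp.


SE = 242 / 3.78 = 64.0212 J/mm^3


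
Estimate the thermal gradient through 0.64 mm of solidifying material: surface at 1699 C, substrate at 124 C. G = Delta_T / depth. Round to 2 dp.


G = (1699-124)/0.64 = 2460.94 C/mm


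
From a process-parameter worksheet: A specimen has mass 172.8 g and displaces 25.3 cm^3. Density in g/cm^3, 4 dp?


rho = 172.8 / 25.3 = 6.83 g/cm^3


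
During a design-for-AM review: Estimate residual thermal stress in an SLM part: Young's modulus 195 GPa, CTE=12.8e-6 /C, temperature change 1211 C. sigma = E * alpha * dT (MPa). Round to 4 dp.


sigma = 195*1000 * 12.8e-6 * 1211 = 3022.656 MPa


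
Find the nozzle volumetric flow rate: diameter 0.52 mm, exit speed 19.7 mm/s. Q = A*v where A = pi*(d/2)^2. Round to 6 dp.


A = pi*(0.52/2)^2 = 0.21237166 mm^2
Q = 0.21237166 * 19.7 = 4.183722 mm^3/s


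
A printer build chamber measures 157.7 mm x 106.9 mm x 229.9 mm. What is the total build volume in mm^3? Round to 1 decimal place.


V = 157.7 * 106.9 * 229.9 = 3875684.1 mm^3


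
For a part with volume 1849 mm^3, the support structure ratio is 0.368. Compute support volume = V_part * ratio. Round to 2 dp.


V_support = 1849 * 0.368 = 680.43 mm^3


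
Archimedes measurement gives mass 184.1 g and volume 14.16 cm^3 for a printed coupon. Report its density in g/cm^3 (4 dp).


rho = 184.1 / 14.16 = 13.0014 g/cm^3


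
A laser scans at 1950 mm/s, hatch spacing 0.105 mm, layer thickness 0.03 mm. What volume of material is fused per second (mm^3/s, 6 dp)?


Rate = 1950 * 0.105 * 0.03 = 6.1425 mm^3/s


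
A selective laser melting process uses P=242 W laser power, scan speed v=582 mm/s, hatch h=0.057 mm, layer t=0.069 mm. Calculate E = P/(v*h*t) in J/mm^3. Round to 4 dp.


E = 242 / (582*0.057*0.069) = 105.7227 J/mm^3


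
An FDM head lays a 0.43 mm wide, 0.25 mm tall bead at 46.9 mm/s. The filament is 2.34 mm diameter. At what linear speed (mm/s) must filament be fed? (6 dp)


Q = 0.43 * 0.25 * 46.9 = 5.04175 mm^3/s
A_fil = pi*(2.34/2)^2 = 4.30052618 mm^2
v_feed = 5.04175 / 4.30052618 = 1.172357 mm/s


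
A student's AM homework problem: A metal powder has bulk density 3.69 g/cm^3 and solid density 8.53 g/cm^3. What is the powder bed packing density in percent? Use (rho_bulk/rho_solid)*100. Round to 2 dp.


Packing = (3.69/8.53)*100 = 43.26 %


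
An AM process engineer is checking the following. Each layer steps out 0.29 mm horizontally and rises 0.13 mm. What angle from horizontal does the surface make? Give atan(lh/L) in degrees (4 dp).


angle = atan(0.13/0.29) = 24.1455 degrees


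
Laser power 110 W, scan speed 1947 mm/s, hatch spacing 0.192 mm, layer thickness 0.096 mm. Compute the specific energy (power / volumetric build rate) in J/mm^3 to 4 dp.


Build rate = 1947 * 0.192 * 0.096 = 35.887104 mm^3/s
SE = 110 / 35.887104 = 3.0652 J/mm^3


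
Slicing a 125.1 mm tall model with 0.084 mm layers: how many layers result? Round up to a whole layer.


Layers = ceil(125.1/0.084) = 1490


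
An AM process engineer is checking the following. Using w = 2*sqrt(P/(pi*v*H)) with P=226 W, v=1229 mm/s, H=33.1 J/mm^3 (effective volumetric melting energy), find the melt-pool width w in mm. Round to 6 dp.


w = 2*sqrt(226/(pi*1229*33.1)) = 0.084105 mm


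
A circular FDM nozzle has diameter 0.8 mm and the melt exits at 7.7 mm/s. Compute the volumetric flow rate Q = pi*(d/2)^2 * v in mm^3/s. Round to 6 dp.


A = pi*(0.8/2)^2 = 0.50265482 mm^2
Q = 0.50265482 * 7.7 = 3.870442 mm^3/s


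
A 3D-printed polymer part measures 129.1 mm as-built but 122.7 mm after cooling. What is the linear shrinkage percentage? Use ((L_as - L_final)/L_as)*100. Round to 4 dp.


Shrinkage = ((129.1-122.7)/129.1)*100 = 4.9574 %


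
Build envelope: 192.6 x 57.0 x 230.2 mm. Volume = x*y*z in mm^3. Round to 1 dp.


V = 192.6 * 57.0 * 230.2 = 2527181.6 mm^3


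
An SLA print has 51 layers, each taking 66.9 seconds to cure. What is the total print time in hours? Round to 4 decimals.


t = 51 * 66.9 / 3600 = 0.9478 hrs


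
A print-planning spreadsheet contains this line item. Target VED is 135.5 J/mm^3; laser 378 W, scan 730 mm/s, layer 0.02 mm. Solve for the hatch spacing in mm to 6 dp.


h = 378 / (135.5*730*0.02) = 0.191073 mm


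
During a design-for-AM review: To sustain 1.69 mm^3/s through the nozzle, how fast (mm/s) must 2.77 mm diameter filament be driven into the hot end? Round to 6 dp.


A = pi*(2.77/2)^2 = 6.026282
v = 1.69 / 6.026282 = 0.280438 mm/s


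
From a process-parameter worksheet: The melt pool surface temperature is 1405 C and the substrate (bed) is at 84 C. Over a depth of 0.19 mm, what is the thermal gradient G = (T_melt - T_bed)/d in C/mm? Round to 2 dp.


G = (1405-84)/0.19 = 6952.63 C/mm


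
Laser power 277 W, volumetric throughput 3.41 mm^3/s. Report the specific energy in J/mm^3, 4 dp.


SE = 277 / 3.41 = 81.2317 J/mm^3


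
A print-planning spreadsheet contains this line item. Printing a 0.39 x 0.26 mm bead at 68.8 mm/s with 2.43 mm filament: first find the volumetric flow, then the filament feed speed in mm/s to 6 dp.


Q = 0.39 * 0.26 * 68.8 = 6.97632 mm^3/s
A_fil = pi*(2.43/2)^2 = 4.63769762 mm^2
v_feed = 6.97632 / 4.63769762 = 1.504264 mm/s


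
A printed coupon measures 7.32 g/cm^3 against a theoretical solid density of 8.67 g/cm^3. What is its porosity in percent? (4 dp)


Porosity = (1-7.32/8.67)*100 = 15.5709 %


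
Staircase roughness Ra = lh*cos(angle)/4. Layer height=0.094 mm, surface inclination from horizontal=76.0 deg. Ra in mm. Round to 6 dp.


Ra = 0.094 * cos(76.0) / 4 = 0.005685 mm


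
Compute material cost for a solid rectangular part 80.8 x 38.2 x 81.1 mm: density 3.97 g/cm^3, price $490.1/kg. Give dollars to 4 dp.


V = 80.8 * 38.2 * 81.1 = 250320.016 mm^3 = 250.320016 cm^3
Mass = 250.320016 * 3.97 / 1000 = 0.99377046 kg
Cost = 0.99377046 * 490.1 = 487.0469 $


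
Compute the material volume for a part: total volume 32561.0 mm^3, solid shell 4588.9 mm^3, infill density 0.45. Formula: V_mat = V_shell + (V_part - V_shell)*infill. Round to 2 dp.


V_infill = (32561.0 - 4588.9) * 0.45 = 12587.45
V_total = 4588.9 + 12587.45 = 17176.35 mm^3


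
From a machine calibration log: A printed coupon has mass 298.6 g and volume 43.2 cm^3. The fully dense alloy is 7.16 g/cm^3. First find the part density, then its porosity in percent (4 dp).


rho_part = 298.6 / 43.2 = 6.91203704 g/cm^3
Porosity = (1 - 6.91203704/7.16)*100 = 3.4632 %


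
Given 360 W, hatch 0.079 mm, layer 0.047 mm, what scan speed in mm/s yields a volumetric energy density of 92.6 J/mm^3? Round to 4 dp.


v = 360 / (92.6*0.079*0.047) = 1047.0479 mm/s


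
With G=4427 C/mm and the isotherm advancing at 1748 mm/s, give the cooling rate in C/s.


CR = 4427 * 1748 = 7738396 C/s


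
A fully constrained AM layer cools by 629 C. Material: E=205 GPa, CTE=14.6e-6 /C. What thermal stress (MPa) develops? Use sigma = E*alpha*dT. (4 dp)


sigma = 205*1000 * 14.6e-6 * 629 = 1882.597 MPa


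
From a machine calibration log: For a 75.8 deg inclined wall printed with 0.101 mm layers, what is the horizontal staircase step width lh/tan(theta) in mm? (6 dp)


step = 0.101 / tan(75.8) = 0.025557 mm


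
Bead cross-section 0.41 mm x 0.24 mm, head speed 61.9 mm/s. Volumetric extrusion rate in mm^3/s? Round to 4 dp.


Rate = 0.41 * 0.24 * 61.9 = 6.091 mm^3/s


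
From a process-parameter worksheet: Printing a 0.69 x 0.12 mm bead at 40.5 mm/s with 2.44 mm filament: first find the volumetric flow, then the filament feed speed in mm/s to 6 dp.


Q = 0.69 * 0.12 * 40.5 = 3.3534 mm^3/s
A_fil = pi*(2.44/2)^2 = 4.67594651 mm^2
v_feed = 3.3534 / 4.67594651 = 0.71716 mm/s


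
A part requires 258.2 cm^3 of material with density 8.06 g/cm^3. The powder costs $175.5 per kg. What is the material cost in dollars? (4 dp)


Mass = 258.2*8.06/1000 = 2.081092 kg
Cost = 2.081092 * 175.5 = 365.2316 $


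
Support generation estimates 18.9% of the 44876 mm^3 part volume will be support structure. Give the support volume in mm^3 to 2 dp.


V_support = 44876 * 0.189 = 8481.56 mm^3


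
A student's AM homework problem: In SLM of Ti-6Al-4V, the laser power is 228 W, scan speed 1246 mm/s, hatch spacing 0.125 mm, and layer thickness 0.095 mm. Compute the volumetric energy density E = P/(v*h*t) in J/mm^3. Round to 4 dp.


E = 228 / (1246*0.125*0.095) = 15.4093 J/mm^3


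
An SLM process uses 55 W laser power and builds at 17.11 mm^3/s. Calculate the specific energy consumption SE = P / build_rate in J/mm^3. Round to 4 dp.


SE = 55 / 17.11 = 3.2145 J/mm^3


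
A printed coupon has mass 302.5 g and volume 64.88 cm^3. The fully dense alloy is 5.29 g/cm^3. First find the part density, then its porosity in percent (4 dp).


rho_part = 302.5 / 64.88 = 4.66245376 g/cm^3
Porosity = (1 - 4.66245376/5.29)*100 = 11.8629 %


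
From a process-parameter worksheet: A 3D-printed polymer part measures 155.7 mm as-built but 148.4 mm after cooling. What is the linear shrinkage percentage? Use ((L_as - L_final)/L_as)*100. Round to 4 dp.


Shrinkage = ((155.7-148.4)/155.7)*100 = 4.6885 %


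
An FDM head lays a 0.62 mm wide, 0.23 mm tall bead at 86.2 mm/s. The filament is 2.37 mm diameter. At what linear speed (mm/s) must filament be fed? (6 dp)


Q = 0.62 * 0.23 * 86.2 = 12.29212 mm^3/s
A_fil = pi*(2.37/2)^2 = 4.41150294 mm^2
v_feed = 12.29212 / 4.41150294 = 2.786379 mm/s


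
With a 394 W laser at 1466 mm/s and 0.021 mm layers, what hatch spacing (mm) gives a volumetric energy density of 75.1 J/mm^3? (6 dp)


h = 394 / (75.1*1466*0.021) = 0.170413 mm


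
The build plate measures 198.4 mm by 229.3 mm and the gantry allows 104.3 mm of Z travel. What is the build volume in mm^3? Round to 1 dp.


V = 198.4 * 229.3 * 104.3 = 4744932.4 mm^3


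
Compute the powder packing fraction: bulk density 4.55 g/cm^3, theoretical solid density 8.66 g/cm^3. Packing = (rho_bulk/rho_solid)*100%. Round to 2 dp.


Packing = (4.55/8.66)*100 = 52.54 %


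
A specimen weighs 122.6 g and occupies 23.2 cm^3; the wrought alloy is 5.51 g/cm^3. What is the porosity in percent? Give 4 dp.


rho_part = 122.6 / 23.2 = 5.28448276 g/cm^3
Porosity = (1 - 5.28448276/5.51)*100 = 4.0929 %


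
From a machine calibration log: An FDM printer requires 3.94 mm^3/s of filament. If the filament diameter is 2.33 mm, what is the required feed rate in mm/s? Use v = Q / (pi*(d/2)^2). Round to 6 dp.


A = pi*(2.33/2)^2 = 4.263848
v = 3.94 / 4.263848 = 0.924048 mm/s


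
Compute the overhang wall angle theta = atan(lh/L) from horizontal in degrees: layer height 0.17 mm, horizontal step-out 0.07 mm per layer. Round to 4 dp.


angle = atan(0.17/0.07) = 67.6199 degrees


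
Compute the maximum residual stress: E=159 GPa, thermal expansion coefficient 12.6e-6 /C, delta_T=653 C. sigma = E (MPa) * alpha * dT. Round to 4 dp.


sigma = 159*1000 * 12.6e-6 * 653 = 1308.2202 MPa


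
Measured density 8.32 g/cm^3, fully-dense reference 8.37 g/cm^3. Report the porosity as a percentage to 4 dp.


Porosity = (1-8.32/8.37)*100 = 0.5974 %


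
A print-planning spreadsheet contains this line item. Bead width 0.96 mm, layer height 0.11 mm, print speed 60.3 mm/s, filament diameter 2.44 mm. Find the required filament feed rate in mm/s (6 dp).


Q = 0.96 * 0.11 * 60.3 = 6.36768 mm^3/s
A_fil = pi*(2.44/2)^2 = 4.67594651 mm^2
v_feed = 6.36768 / 4.67594651 = 1.361795 mm/s


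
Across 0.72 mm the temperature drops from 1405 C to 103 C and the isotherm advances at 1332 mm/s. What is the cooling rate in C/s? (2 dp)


G = (1405-103)/0.72 = 1808.33333333 C/mm
CR = 1808.33333333 * 1332 = 2408700.0 C/s


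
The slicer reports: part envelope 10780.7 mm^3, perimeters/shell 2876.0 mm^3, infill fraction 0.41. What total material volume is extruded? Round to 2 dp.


V_infill = (10780.7 - 2876.0) * 0.41 = 3240.93
V_total = 2876.0 + 3240.93 = 6116.93 mm^3


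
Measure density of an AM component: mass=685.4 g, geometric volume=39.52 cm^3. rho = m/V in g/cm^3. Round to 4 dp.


rho = 685.4 / 39.52 = 17.3431 g/cm^3


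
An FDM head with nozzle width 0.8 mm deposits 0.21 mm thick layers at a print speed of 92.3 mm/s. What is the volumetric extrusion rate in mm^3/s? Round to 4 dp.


Rate = 0.8 * 0.21 * 92.3 = 15.5064 mm^3/s


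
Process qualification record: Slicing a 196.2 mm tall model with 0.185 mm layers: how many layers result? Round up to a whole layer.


Layers = ceil(196.2/0.185) = 1061


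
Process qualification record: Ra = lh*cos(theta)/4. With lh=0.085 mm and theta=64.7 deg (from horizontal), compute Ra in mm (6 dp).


Ra = 0.085 * cos(64.7) / 4 = 0.009081 mm


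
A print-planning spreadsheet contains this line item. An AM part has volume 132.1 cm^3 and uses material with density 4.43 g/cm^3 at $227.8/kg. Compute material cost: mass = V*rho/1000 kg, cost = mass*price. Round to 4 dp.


Mass = 132.1*4.43/1000 = 0.585203 kg
Cost = 0.585203 * 227.8 = 133.3092 $


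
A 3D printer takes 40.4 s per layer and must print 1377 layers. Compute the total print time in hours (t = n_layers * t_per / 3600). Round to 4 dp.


t = 1377 * 40.4 / 3600 = 15.453 hrs


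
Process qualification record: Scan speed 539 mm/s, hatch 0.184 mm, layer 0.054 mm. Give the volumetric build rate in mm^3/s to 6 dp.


Rate = 539 * 0.184 * 0.054 = 5.355504 mm^3/s


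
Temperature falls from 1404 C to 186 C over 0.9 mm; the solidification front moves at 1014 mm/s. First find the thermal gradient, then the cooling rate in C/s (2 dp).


G = (1404-186)/0.9 = 1353.33333333 C/mm
CR = 1353.33333333 * 1014 = 1372280.0 C/s


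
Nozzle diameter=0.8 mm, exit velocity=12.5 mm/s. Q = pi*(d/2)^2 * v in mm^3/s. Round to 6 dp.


A = pi*(0.8/2)^2 = 0.50265482 mm^2
Q = 0.50265482 * 12.5 = 6.283185 mm^3/s


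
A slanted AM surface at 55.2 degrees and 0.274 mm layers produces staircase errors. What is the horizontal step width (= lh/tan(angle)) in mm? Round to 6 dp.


step = 0.274 / tan(55.2) = 0.190435 mm


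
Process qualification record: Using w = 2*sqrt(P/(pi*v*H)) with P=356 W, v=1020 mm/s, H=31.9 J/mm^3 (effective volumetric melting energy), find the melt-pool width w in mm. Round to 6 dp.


w = 2*sqrt(356/(pi*1020*31.9)) = 0.118028 mm


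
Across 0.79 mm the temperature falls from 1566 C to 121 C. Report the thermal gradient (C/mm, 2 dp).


G = (1566-121)/0.79 = 1829.11 C/mm


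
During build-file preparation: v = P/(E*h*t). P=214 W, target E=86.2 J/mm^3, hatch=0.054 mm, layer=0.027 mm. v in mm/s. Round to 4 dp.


v = 214 / (86.2*0.054*0.027) = 1702.7425 mm/s


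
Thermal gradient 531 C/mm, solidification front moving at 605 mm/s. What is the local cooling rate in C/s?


CR = 531 * 605 = 321255 C/s


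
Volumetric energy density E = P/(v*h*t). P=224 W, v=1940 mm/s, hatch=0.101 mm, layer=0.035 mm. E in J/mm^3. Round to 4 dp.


E = 224 / (1940*0.101*0.035) = 32.6631 J/mm^3


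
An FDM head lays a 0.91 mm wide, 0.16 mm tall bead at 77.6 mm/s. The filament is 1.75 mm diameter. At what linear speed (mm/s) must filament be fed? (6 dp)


Q = 0.91 * 0.16 * 77.6 = 11.29856 mm^3/s
A_fil = pi*(1.75/2)^2 = 2.40528188 mm^2
v_feed = 11.29856 / 2.40528188 = 4.697395 mm/s


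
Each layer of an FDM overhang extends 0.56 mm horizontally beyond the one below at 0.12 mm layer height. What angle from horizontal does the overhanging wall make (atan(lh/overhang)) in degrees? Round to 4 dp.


angle = atan(0.12/0.56) = 12.0948 degrees


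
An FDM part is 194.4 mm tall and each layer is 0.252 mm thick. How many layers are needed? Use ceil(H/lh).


Layers = ceil(194.4/0.252) = 772


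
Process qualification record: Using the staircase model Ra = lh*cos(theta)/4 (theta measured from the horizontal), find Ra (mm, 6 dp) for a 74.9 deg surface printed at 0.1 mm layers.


Ra = 0.1 * cos(74.9) / 4 = 0.006513 mm


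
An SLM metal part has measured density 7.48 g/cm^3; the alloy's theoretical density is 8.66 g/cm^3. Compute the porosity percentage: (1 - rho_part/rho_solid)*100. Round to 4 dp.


Porosity = (1-7.48/8.66)*100 = 13.6259 %


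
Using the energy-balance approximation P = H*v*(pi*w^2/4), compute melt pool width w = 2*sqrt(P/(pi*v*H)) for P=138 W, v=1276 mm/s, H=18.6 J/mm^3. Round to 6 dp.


w = 2*sqrt(138/(pi*1276*18.6)) = 0.086042 mm


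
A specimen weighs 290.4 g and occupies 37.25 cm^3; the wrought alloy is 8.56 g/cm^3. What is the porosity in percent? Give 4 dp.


rho_part = 290.4 / 37.25 = 7.79597315 g/cm^3
Porosity = (1 - 7.79597315/8.56)*100 = 8.9255 %


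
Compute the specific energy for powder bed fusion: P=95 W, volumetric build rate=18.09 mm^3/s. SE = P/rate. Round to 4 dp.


SE = 95 / 18.09 = 5.2515 J/mm^3


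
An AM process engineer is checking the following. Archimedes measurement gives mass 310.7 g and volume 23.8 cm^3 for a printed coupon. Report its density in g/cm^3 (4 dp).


rho = 310.7 / 23.8 = 13.0546 g/cm^3


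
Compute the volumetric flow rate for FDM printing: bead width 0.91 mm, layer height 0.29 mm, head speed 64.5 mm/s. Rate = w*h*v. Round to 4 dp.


Rate = 0.91 * 0.29 * 64.5 = 17.0216 mm^3/s


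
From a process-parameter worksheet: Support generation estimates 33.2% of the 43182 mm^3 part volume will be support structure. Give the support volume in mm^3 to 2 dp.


V_support = 43182 * 0.332 = 14336.42 mm^3


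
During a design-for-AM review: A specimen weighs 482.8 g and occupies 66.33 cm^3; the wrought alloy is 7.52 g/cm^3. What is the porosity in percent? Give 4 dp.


rho_part = 482.8 / 66.33 = 7.27875773 g/cm^3
Porosity = (1 - 7.27875773/7.52)*100 = 3.208 %


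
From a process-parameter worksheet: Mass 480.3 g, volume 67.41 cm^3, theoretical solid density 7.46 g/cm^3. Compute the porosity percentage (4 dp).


rho_part = 480.3 / 67.41 = 7.12505563 g/cm^3
Porosity = (1 - 7.12505563/7.46)*100 = 4.4899 %


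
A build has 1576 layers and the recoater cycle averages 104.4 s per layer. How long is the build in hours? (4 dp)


t = 1576 * 104.4 / 3600 = 45.704 hrs


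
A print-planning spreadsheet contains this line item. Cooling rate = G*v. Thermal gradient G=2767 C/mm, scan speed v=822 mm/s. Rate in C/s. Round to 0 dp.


CR = 2767 * 822 = 2274474 C/s


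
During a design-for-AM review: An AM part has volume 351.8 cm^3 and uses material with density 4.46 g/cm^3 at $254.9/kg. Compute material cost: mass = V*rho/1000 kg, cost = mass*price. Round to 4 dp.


Mass = 351.8*4.46/1000 = 1.569028 kg
Cost = 1.569028 * 254.9 = 399.9452 $


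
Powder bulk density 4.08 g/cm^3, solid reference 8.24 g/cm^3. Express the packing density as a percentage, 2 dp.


Packing = (4.08/8.24)*100 = 49.51 %


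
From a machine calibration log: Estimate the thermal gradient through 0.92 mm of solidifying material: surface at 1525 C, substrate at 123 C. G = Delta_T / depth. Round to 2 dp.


G = (1525-123)/0.92 = 1523.91 C/mm


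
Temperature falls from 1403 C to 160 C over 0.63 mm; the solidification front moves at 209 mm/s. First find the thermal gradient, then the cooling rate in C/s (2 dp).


G = (1403-160)/0.63 = 1973.01587302 C/mm
CR = 1973.01587302 * 209 = 412360.32 C/s


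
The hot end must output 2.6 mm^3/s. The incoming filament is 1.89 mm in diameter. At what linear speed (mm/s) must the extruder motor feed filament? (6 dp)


A = pi*(1.89/2)^2 = 2.805521
v = 2.6 / 2.805521 = 0.926744 mm/s


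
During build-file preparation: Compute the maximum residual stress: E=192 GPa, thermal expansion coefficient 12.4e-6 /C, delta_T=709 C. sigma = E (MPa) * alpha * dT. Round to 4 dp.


sigma = 192*1000 * 12.4e-6 * 709 = 1687.9872 MPa


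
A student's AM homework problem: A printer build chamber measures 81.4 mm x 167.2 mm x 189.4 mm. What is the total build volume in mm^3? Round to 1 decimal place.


V = 81.4 * 167.2 * 189.4 = 2577749.2 mm^3


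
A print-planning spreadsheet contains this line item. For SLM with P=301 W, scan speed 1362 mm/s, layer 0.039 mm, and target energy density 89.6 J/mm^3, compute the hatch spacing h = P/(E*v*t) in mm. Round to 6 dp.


h = 301 / (89.6*1362*0.039) = 0.063244 mm


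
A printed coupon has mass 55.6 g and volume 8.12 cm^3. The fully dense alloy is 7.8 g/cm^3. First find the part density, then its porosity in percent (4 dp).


rho_part = 55.6 / 8.12 = 6.84729064 g/cm^3
Porosity = (1 - 6.84729064/7.8)*100 = 12.2142 %


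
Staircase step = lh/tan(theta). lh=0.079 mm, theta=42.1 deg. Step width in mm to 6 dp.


step = 0.079 / tan(42.1) = 0.087431 mm


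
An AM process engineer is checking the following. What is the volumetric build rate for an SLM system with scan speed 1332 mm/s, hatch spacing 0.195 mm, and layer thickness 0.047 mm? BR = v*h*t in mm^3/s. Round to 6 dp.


Rate = 1332 * 0.195 * 0.047 = 12.20778 mm^3/s


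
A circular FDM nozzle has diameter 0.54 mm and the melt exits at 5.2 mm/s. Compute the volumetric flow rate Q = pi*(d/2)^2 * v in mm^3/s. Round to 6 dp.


A = pi*(0.54/2)^2 = 0.2290221 mm^2
Q = 0.2290221 * 5.2 = 1.190915 mm^3/s


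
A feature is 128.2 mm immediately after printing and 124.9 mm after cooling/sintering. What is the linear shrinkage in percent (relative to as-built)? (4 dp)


Shrinkage = ((128.2-124.9)/128.2)*100 = 2.5741 %


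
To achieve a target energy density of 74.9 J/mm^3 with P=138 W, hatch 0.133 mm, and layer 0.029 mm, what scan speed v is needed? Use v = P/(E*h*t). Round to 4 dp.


v = 138 / (74.9*0.133*0.029) = 477.6916 mm/s


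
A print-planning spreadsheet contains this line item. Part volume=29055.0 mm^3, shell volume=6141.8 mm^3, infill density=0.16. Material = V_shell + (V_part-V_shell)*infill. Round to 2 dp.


V_infill = (29055.0 - 6141.8) * 0.16 = 3666.11
V_total = 6141.8 + 3666.11 = 9807.91 mm^3


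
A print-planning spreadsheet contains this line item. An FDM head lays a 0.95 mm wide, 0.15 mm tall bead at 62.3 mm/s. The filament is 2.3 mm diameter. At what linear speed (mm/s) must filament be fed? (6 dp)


Q = 0.95 * 0.15 * 62.3 = 8.87775 mm^3/s
A_fil = pi*(2.3/2)^2 = 4.15475628 mm^2
v_feed = 8.87775 / 4.15475628 = 2.136768 mm/s


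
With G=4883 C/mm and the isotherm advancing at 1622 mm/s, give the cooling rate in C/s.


CR = 4883 * 1622 = 7920226 C/s


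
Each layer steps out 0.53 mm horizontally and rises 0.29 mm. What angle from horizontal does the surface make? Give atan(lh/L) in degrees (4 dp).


angle = atan(0.29/0.53) = 28.6861 degrees


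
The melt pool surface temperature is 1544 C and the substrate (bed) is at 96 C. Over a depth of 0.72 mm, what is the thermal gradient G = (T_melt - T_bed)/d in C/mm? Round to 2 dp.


G = (1544-96)/0.72 = 2011.11 C/mm


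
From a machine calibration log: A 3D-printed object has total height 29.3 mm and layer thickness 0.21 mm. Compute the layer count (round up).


Layers = ceil(29.3/0.21) = 140


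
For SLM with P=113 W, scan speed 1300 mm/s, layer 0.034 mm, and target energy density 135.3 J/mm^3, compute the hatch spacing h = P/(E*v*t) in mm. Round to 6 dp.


h = 113 / (135.3*1300*0.034) = 0.018895 mm


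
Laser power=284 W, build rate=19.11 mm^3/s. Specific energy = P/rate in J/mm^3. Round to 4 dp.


SE = 284 / 19.11 = 14.8613 J/mm^3


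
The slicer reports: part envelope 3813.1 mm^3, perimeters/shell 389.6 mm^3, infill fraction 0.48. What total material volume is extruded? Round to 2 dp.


V_infill = (3813.1 - 389.6) * 0.48 = 1643.28
V_total = 389.6 + 1643.28 = 2032.88 mm^3


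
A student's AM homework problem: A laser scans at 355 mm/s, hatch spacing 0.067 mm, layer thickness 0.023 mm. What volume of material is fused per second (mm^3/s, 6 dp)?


Rate = 355 * 0.067 * 0.023 = 0.547055 mm^3/s


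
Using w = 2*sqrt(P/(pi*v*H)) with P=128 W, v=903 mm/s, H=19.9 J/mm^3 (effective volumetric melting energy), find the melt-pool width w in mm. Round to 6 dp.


w = 2*sqrt(128/(pi*903*19.9)) = 0.095233 mm


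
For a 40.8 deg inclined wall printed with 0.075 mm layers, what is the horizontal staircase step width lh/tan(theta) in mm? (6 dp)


step = 0.075 / tan(40.8) = 0.086888 mm


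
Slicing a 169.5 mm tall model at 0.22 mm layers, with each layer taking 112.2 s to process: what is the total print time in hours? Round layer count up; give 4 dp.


Layers = ceil(169.5/0.22) = 771
t = 771 * 112.2 / 3600 = 24.0295 hrs


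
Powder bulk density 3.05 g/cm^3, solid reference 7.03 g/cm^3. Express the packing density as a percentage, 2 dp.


Packing = (3.05/7.03)*100 = 43.39 %


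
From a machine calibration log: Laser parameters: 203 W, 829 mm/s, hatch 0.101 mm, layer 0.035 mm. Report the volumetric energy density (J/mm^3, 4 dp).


E = 203 / (829*0.101*0.035) = 69.2711 J/mm^3


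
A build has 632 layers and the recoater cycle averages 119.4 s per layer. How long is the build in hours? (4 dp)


t = 632 * 119.4 / 3600 = 20.9613 hrs


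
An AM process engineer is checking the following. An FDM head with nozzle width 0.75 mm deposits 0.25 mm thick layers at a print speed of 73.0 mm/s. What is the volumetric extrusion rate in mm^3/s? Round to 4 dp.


Rate = 0.75 * 0.25 * 73.0 = 13.6875 mm^3/s


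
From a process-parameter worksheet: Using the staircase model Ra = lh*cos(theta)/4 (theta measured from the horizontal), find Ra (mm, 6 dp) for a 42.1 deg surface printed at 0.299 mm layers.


Ra = 0.299 * cos(42.1) / 4 = 0.055463 mm
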